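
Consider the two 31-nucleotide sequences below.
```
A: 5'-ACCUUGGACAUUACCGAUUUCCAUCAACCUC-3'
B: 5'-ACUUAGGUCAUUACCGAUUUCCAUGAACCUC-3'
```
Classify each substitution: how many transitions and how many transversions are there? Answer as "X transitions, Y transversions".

1 transition, 3 transversions

Mismatches (1-based):
site 3: C→U (pyrimidine→pyrimidine, transition)
site 5: U→A (pyrimidine→purine, transversion)
site 8: A→U (purine→pyrimidine, transversion)
site 25: C→G (pyrimidine→purine, transversion)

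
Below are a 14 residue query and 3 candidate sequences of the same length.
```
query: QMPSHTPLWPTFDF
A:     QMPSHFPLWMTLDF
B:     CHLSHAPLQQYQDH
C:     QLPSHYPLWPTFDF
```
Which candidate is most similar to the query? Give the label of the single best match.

A differs at 3 positions; B differs at 9 positions; C differs at 2 positions. The closest is C.

C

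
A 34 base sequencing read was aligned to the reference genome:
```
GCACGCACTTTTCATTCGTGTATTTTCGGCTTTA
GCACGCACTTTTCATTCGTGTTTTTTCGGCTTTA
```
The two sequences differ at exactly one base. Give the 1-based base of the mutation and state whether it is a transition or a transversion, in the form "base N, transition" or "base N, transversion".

base 22, transversion

The sequences differ only at base 22: A→T (purine→pyrimidine), a transversion.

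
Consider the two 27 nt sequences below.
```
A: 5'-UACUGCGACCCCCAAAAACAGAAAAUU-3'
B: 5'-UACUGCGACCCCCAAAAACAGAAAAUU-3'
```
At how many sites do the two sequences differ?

0

The two sequences are identical at every position.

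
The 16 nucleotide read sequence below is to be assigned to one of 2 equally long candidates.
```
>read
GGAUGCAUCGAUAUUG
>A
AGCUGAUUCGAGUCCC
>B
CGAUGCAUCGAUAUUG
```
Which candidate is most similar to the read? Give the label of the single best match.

B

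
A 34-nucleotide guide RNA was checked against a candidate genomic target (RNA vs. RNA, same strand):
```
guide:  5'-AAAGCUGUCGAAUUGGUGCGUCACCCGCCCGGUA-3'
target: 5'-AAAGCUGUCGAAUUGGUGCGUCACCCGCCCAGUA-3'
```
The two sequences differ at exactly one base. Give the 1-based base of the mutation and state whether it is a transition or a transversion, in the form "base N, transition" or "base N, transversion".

Base 31 changes G→A. G is a purine and A is a purine, so this is a transition.

base 31, transition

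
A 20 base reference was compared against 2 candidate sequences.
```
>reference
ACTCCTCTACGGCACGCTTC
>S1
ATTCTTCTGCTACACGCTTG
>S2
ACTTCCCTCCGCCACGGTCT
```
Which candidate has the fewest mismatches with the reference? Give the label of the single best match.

Hamming distances to reference — S1: 6; S2: 7.
Smallest is S1 with 6 mismatches.

S1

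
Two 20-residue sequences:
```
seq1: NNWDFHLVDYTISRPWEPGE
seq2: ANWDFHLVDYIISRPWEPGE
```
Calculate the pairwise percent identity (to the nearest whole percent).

90%

2 positions differ (1, 11), so 18 of 20 match: 18/20 = 90%.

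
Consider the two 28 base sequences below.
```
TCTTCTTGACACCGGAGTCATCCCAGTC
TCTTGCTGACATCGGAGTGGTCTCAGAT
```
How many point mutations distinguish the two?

8

The sequences differ at positions 5, 6, 12, 19, 20, 23, 27, 28 (1-based) — 8 in total.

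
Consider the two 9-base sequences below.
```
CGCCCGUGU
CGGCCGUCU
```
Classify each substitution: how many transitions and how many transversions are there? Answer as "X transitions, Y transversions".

0 transitions, 2 transversions

Mismatches (1-based):
position 3: C→G (pyrimidine→purine, transversion)
position 8: G→C (purine→pyrimidine, transversion)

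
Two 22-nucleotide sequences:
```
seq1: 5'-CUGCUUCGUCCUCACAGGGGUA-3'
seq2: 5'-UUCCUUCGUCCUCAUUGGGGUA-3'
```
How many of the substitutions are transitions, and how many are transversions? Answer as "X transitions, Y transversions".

Mismatches (1-based):
site 1: C→U (pyrimidine→pyrimidine, transition)
site 3: G→C (purine→pyrimidine, transversion)
site 15: C→U (pyrimidine→pyrimidine, transition)
site 16: A→U (purine→pyrimidine, transversion)

2 transitions, 2 transversions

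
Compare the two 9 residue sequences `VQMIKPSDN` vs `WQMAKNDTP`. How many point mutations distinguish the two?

6

Comparing position by position, 6 residues differ: 1 (V/W), 4 (I/A), 6 (P/N), 7 (S/D), 8 (D/T), 9 (N/P).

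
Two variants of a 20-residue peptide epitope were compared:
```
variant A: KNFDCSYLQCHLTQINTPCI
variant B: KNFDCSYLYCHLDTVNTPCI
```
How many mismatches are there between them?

Comparing position by position, 4 residues differ: 9 (Q/Y), 13 (T/D), 14 (Q/T), 15 (I/V).

4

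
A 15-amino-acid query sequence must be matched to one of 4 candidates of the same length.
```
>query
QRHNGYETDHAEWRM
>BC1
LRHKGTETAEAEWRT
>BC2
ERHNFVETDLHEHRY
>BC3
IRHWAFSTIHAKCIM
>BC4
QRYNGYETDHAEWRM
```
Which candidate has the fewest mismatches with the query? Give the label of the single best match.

BC4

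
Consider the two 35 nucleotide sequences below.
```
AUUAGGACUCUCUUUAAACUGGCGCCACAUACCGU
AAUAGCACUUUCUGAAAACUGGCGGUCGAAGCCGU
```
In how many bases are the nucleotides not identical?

Comparing position by position, 11 bases differ: 2 (U/A), 6 (G/C), 10 (C/U), 14 (U/G), 15 (U/A), 25 (C/G), 26 (C/U), 27 (A/C), 28 (C/G), 30 (U/A), 31 (A/G).

11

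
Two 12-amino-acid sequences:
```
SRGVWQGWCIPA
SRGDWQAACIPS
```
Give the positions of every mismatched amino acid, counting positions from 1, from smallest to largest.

Scanning 1-based: 4: V/D; 7: G/A; 8: W/A; 12: A/S.

4, 7, 8, 12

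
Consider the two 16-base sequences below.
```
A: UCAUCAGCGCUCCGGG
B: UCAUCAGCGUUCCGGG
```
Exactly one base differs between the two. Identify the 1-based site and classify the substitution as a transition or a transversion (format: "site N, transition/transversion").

The sequences differ only at site 10: C→U (pyrimidine→pyrimidine), a transition.

site 10, transition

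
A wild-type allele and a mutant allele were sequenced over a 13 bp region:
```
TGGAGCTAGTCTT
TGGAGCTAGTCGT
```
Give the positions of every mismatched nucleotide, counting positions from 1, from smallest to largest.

Differences at position 12 (T→G).

12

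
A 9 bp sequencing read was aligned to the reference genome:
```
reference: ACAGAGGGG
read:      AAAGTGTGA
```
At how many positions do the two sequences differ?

Comparing position by position, 4 positions differ: 2 (C/A), 5 (A/T), 7 (G/T), 9 (G/A).

4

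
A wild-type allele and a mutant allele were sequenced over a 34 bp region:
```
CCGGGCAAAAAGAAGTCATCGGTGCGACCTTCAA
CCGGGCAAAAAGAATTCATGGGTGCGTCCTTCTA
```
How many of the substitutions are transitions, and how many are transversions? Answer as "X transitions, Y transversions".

0 transitions, 4 transversions

Mismatches (1-based):
site 15: G→T (purine→pyrimidine, transversion)
site 20: C→G (pyrimidine→purine, transversion)
site 27: A→T (purine→pyrimidine, transversion)
site 33: A→T (purine→pyrimidine, transversion)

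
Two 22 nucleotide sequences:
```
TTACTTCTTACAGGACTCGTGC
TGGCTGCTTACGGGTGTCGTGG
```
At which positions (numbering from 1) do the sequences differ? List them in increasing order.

2, 3, 6, 12, 15, 16, 22

Scanning 1-based: 2: T/G; 3: A/G; 6: T/G; 12: A/G; 15: A/T; 16: C/G; 22: C/G.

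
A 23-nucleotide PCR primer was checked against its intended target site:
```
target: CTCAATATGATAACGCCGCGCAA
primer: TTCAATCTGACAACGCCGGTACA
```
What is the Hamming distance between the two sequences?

Mismatches (1-based): site 1: C→T; site 7: A→C; site 11: T→C; site 19: C→G; site 20: G→T; site 21: C→A; site 22: A→C.

7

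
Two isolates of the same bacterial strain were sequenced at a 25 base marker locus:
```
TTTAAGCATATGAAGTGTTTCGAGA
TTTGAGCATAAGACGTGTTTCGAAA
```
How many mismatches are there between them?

Comparing position by position, 4 sites differ: 4 (A/G), 11 (T/A), 14 (A/C), 24 (G/A).

4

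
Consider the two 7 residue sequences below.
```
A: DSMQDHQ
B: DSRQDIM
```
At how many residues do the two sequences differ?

The sequences differ at residues 3, 6, 7 (1-based) — 3 in total.

3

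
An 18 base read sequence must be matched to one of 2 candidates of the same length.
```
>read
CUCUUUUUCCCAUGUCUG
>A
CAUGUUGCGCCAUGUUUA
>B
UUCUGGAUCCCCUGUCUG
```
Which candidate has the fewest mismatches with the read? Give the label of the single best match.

A differs at 8 bases; B differs at 5 bases. The closest is B.

B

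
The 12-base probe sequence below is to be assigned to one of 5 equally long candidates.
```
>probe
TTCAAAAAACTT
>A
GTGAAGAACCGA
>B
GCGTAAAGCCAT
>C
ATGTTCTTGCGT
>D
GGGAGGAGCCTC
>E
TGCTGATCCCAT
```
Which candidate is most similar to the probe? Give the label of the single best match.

A

Hamming distances to probe — A: 6; B: 7; C: 9; D: 8; E: 7.
Smallest is A with 6 mismatches.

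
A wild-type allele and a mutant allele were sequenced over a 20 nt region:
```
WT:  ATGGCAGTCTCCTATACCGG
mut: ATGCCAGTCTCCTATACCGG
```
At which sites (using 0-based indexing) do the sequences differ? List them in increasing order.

Differences at site 3 (G→C).

3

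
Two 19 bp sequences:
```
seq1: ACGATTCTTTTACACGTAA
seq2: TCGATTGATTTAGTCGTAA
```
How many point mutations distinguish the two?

5

Mismatches (1-based): site 1: A→T; site 7: C→G; site 8: T→A; site 13: C→G; site 14: A→T.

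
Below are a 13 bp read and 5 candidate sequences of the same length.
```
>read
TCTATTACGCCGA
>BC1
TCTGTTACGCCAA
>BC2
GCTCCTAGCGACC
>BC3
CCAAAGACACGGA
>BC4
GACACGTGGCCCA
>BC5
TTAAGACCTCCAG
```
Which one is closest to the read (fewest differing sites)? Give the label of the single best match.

BC1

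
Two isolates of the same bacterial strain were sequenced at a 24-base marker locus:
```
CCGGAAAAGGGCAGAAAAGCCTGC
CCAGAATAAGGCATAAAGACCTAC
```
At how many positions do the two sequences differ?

Comparing position by position, 7 positions differ: 3 (G/A), 7 (A/T), 9 (G/A), 14 (G/T), 18 (A/G), 19 (G/A), 23 (G/A).

7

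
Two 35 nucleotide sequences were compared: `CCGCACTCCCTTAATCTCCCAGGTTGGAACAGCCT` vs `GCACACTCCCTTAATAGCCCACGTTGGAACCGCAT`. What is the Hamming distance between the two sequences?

7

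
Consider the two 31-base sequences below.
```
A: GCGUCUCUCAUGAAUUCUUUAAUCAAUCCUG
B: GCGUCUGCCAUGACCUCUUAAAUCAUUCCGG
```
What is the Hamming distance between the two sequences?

Comparing position by position, 7 sites differ: 7 (C/G), 8 (U/C), 14 (A/C), 15 (U/C), 20 (U/A), 26 (A/U), 30 (U/G).

7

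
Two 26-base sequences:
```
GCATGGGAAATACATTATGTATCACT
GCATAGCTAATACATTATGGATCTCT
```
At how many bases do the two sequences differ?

Comparing position by position, 5 bases differ: 5 (G/A), 7 (G/C), 8 (A/T), 20 (T/G), 24 (A/T).

5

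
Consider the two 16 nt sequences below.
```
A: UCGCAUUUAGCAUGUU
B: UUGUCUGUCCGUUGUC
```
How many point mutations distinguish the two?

9

Comparing position by position, 9 sites differ: 2 (C/U), 4 (C/U), 5 (A/C), 7 (U/G), 9 (A/C), 10 (G/C), 11 (C/G), 12 (A/U), 16 (U/C).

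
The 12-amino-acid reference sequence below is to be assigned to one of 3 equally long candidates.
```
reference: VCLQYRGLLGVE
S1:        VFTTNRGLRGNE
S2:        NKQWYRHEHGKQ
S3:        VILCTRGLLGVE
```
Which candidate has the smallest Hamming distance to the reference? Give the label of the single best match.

S3

S1 differs at 6 positions; S2 differs at 9 positions; S3 differs at 3 positions. The closest is S3.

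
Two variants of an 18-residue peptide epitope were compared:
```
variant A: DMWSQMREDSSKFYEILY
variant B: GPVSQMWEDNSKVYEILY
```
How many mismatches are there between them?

6

Comparing position by position, 6 positions differ: 1 (D/G), 2 (M/P), 3 (W/V), 7 (R/W), 10 (S/N), 13 (F/V).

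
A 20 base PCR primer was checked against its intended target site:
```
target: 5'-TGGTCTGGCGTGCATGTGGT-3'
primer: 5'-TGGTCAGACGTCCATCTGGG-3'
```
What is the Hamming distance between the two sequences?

The sequences differ at sites 6, 8, 12, 16, 20 (1-based) — 5 in total.

5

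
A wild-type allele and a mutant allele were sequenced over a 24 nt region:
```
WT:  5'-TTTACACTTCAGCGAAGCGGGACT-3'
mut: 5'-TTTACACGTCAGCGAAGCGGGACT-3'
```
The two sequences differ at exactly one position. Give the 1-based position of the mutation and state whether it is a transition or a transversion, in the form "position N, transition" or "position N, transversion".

position 8, transversion

The sequences differ only at position 8: T→G (pyrimidine→purine), a transversion.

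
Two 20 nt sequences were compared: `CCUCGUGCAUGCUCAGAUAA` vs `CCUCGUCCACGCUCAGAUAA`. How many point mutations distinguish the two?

Comparing position by position, 2 bases differ: 7 (G/C), 10 (U/C).

2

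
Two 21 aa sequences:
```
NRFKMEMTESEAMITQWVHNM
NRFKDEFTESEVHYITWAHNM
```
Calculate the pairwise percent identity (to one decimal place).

61.9%

8 positions differ (5, 7, 12, 13, 14, 15, 16, 18), so 13 of 21 match: 13/21 = 61.9%.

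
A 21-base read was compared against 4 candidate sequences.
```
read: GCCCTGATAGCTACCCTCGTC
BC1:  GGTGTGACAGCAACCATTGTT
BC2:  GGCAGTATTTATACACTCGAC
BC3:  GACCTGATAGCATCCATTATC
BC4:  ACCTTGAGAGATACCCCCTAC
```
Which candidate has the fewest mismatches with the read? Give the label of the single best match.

BC3

Hamming distances to read — BC1: 8; BC2: 9; BC3: 6; BC4: 7.
Smallest is BC3 with 6 mismatches.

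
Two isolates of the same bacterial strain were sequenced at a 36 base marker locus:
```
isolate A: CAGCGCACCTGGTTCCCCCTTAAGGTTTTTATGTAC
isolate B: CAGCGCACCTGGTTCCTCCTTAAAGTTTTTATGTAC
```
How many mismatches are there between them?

The sequences differ at positions 17, 24 (1-based) — 2 in total.

2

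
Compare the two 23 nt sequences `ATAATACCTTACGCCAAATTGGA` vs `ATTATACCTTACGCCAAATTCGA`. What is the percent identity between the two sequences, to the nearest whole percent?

91%

2 positions differ (3, 21), so 21 of 23 match: 21/23 = 91.3%.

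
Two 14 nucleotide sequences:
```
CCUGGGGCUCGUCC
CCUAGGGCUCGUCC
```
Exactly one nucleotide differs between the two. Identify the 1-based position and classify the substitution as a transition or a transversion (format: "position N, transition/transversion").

The sequences differ only at position 4: G→A (purine→purine), a transition.

position 4, transition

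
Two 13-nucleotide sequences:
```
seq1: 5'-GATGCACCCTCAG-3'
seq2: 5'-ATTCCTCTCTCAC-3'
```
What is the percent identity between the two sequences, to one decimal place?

53.8%

Mismatches at positions 1, 2, 4, 6, 8, 13 (1-based): 6 of 13.
Identical positions: 7/13 = 53.85% → 53.8%.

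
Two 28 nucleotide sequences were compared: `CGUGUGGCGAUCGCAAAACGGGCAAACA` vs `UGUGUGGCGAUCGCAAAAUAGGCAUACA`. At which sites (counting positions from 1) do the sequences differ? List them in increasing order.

1, 19, 20, 25

Scanning 1-based: 1: C/U; 19: C/U; 20: G/A; 25: A/U.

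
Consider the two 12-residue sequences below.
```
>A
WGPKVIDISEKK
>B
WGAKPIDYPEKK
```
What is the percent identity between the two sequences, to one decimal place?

4 positions differ (3, 5, 8, 9), so 8 of 12 match: 8/12 = 66.67%.

66.7%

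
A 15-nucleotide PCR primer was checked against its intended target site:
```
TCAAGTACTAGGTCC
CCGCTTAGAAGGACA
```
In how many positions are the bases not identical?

8

The sequences differ at positions 1, 3, 4, 5, 8, 9, 13, 15 (1-based) — 8 in total.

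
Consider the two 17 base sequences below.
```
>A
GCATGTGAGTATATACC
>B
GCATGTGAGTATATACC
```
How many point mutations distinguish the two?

No positions differ; the sequences are identical.

0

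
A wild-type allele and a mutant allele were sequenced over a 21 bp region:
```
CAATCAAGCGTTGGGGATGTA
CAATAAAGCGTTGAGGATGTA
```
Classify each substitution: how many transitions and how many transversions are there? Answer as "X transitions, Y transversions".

1 transition, 1 transversion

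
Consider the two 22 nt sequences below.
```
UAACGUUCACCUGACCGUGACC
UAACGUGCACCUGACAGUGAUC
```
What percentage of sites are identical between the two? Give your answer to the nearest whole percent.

3 positions differ (7, 16, 21), so 19 of 22 match: 19/22 = 86.36%.

86%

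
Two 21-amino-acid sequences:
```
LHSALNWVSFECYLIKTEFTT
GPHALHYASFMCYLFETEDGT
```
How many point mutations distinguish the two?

The sequences differ at residues 1, 2, 3, 6, 7, 8, 11, 15, 16, 19, 20 (1-based) — 11 in total.

11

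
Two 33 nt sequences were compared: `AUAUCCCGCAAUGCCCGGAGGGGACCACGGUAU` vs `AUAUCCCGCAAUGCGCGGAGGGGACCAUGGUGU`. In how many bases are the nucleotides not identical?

3

Mismatches (1-based): base 15: C→G; base 28: C→U; base 32: A→G.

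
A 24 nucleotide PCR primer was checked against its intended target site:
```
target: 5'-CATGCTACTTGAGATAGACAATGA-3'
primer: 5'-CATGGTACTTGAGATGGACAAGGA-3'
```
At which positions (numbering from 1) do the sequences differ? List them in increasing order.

Scanning 1-based: 5: C/G; 16: A/G; 22: T/G.

5, 16, 22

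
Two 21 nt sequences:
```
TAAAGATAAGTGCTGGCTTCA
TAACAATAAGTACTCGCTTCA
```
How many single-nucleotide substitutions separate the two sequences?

4

Comparing position by position, 4 positions differ: 4 (A/C), 5 (G/A), 12 (G/A), 15 (G/C).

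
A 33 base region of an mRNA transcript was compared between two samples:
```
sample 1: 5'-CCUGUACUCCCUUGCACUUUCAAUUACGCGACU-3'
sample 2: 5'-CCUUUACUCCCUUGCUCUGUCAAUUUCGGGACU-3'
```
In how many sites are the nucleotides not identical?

5

Comparing position by position, 5 sites differ: 4 (G/U), 16 (A/U), 19 (U/G), 26 (A/U), 29 (C/G).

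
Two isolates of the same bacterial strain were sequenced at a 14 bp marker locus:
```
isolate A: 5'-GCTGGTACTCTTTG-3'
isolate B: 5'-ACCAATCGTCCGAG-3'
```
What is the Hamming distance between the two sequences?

9

Comparing position by position, 9 bases differ: 1 (G/A), 3 (T/C), 4 (G/A), 5 (G/A), 7 (A/C), 8 (C/G), 11 (T/C), 12 (T/G), 13 (T/A).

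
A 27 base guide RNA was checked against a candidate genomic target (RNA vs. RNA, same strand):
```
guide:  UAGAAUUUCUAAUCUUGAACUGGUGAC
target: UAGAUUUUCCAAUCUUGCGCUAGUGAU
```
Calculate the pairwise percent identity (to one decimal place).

77.8%

Mismatches at positions 5, 10, 18, 19, 22, 27 (1-based): 6 of 27.
Identical positions: 21/27 = 77.78% → 77.8%.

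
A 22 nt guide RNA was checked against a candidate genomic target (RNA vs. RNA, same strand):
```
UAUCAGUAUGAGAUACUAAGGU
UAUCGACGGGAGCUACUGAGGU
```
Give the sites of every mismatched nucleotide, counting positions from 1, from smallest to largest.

Scanning 1-based: 5: A/G; 6: G/A; 7: U/C; 8: A/G; 9: U/G; 13: A/C; 18: A/G.

5, 6, 7, 8, 9, 13, 18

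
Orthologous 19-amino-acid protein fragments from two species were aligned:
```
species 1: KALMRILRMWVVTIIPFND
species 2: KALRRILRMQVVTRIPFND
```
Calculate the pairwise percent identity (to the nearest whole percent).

3 positions differ (4, 10, 14), so 16 of 19 match: 16/19 = 84.21%.

84%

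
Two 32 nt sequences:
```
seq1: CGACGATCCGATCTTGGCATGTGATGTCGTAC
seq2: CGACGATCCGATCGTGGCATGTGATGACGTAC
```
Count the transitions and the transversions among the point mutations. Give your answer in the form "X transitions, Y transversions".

0 transitions, 2 transversions

Mismatches (1-based):
position 14: T→G (pyrimidine→purine, transversion)
position 27: T→A (pyrimidine→purine, transversion)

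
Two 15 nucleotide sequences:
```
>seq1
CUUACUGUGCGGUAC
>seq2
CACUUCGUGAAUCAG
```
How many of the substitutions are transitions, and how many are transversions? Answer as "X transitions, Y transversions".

5 transitions, 5 transversions

Transitions (purine↔purine or pyrimidine↔pyrimidine): 3 U→C, 5 C→U, 6 U→C, 11 G→A, 13 U→C.
Transversions (purine↔pyrimidine): 2 U→A, 4 A→U, 10 C→A, 12 G→U, 15 C→G.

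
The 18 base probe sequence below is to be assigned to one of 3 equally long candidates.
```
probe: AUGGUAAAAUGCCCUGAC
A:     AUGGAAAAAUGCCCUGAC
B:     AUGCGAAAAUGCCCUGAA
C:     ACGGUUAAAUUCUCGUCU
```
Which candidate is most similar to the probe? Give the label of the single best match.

A differs at 1 position; B differs at 3 positions; C differs at 8 positions. The closest is A.

A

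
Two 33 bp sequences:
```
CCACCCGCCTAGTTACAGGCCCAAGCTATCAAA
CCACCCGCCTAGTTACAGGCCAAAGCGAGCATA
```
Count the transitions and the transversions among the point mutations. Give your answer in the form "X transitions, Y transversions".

Transitions (purine↔purine or pyrimidine↔pyrimidine): none.
Transversions (purine↔pyrimidine): 22 C→A, 27 T→G, 29 T→G, 32 A→T.

0 transitions, 4 transversions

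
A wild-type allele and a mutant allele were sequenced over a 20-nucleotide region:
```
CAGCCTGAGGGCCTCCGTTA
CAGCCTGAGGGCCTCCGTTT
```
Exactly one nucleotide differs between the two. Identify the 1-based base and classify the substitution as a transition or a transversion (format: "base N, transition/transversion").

Base 20 changes A→T. A is a purine and T is a pyrimidine, so this is a transversion.

base 20, transversion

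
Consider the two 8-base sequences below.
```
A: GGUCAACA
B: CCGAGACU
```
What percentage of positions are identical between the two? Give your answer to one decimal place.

25.0%

6 positions differ (1, 2, 3, 4, 5, 8), so 2 of 8 match: 2/8 = 25%.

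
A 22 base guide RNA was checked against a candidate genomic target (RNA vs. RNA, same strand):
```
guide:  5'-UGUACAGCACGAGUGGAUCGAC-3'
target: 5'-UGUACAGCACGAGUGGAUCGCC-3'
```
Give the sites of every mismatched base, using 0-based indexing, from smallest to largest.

20

Differences at site 20 (A→C).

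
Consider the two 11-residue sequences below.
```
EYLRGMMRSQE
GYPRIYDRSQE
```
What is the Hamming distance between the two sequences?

Comparing position by position, 5 positions differ: 1 (E/G), 3 (L/P), 5 (G/I), 6 (M/Y), 7 (M/D).

5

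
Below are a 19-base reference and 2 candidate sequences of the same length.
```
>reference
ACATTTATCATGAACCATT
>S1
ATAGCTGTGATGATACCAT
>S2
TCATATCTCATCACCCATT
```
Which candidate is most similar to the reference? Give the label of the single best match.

Hamming distances to reference — S1: 9; S2: 5.
Smallest is S2 with 5 mismatches.

S2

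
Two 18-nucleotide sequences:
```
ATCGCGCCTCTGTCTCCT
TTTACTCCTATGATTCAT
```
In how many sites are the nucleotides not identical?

8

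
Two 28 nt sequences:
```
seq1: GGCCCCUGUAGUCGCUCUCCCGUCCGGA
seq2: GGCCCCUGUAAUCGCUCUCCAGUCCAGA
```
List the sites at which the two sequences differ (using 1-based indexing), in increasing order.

Differences at site 11 (G→A), site 21 (C→A), site 26 (G→A).

11, 21, 26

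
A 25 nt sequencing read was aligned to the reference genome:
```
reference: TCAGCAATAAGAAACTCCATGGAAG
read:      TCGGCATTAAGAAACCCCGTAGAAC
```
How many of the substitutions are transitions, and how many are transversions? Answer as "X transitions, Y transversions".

4 transitions, 2 transversions

Mismatches (1-based):
position 3: A→G (purine→purine, transition)
position 7: A→T (purine→pyrimidine, transversion)
position 16: T→C (pyrimidine→pyrimidine, transition)
position 19: A→G (purine→purine, transition)
position 21: G→A (purine→purine, transition)
position 25: G→C (purine→pyrimidine, transversion)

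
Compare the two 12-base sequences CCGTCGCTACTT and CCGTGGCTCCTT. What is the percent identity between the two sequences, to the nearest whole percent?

83%

Mismatches at positions 5, 9 (1-based): 2 of 12.
Identical positions: 10/12 = 83.33% → 83%.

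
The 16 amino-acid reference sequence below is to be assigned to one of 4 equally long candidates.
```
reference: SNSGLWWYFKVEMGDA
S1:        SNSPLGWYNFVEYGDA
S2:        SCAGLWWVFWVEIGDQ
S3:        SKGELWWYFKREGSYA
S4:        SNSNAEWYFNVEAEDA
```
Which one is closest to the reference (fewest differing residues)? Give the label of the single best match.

S1

Hamming distances to reference — S1: 5; S2: 6; S3: 7; S4: 6.
Smallest is S1 with 5 mismatches.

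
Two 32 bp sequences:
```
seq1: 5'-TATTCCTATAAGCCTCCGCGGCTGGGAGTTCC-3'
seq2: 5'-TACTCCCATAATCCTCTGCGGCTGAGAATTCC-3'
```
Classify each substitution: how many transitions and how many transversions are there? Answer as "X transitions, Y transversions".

Transitions (purine↔purine or pyrimidine↔pyrimidine): 3 T→C, 7 T→C, 17 C→T, 25 G→A, 28 G→A.
Transversions (purine↔pyrimidine): 12 G→T.

5 transitions, 1 transversion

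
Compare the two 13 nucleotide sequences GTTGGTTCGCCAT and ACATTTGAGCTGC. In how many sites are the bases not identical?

Comparing position by position, 10 sites differ: 1 (G/A), 2 (T/C), 3 (T/A), 4 (G/T), 5 (G/T), 7 (T/G), 8 (C/A), 11 (C/T), 12 (A/G), 13 (T/C).

10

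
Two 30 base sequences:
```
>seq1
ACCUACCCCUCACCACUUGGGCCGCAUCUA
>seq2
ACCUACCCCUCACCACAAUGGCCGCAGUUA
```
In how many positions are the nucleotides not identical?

The sequences differ at positions 17, 18, 19, 27, 28 (1-based) — 5 in total.

5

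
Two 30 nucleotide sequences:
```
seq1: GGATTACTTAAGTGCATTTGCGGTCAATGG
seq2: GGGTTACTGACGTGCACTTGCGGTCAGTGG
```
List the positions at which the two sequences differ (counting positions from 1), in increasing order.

3, 9, 11, 17, 27

Differences at position 3 (A→G), position 9 (T→G), position 11 (A→C), position 17 (T→C), position 27 (A→G).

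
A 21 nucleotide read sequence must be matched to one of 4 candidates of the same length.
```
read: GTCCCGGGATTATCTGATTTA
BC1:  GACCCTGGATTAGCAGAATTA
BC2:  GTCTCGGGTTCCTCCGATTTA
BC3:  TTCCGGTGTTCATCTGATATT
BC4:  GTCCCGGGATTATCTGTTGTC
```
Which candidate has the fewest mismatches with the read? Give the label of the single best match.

BC4

BC1 differs at 5 bases; BC2 differs at 5 bases; BC3 differs at 7 bases; BC4 differs at 3 bases. The closest is BC4.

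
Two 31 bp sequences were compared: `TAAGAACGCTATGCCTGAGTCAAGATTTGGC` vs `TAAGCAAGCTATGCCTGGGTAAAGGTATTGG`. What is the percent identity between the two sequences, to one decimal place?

8 positions differ (5, 7, 18, 21, 25, 27, 29, 31), so 23 of 31 match: 23/31 = 74.19%.

74.2%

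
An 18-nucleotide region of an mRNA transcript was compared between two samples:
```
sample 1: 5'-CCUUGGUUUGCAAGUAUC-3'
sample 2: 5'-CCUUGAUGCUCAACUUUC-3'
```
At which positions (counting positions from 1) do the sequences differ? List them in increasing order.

6, 8, 9, 10, 14, 16

Scanning 1-based: 6: G/A; 8: U/G; 9: U/C; 10: G/U; 14: G/C; 16: A/U.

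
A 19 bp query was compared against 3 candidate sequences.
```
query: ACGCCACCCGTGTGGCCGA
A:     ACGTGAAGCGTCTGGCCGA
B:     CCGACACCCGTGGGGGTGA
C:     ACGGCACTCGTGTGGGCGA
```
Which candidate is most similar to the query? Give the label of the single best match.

Hamming distances to query — A: 5; B: 5; C: 3.
Smallest is C with 3 mismatches.

C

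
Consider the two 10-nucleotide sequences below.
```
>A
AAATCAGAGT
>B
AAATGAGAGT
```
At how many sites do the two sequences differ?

Comparing position by position, 1 site differs: 5 (C/G).

1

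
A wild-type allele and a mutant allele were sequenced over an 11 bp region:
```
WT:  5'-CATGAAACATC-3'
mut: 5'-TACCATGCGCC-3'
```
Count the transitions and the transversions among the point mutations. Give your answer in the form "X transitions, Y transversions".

Transitions (purine↔purine or pyrimidine↔pyrimidine): 1 C→T, 3 T→C, 7 A→G, 9 A→G, 10 T→C.
Transversions (purine↔pyrimidine): 4 G→C, 6 A→T.

5 transitions, 2 transversions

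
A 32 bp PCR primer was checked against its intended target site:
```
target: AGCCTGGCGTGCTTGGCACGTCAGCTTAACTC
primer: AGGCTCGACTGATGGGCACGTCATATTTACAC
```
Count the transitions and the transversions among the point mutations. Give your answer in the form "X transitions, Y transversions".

Mismatches (1-based):
position 3: C→G (pyrimidine→purine, transversion)
position 6: G→C (purine→pyrimidine, transversion)
position 8: C→A (pyrimidine→purine, transversion)
position 9: G→C (purine→pyrimidine, transversion)
position 12: C→A (pyrimidine→purine, transversion)
position 14: T→G (pyrimidine→purine, transversion)
position 24: G→T (purine→pyrimidine, transversion)
position 25: C→A (pyrimidine→purine, transversion)
position 28: A→T (purine→pyrimidine, transversion)
position 31: T→A (pyrimidine→purine, transversion)

0 transitions, 10 transversions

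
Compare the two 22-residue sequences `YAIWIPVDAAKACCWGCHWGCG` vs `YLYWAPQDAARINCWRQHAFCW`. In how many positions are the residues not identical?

The sequences differ at positions 2, 3, 5, 7, 11, 12, 13, 16, 17, 19, 20, 22 (1-based) — 12 in total.

12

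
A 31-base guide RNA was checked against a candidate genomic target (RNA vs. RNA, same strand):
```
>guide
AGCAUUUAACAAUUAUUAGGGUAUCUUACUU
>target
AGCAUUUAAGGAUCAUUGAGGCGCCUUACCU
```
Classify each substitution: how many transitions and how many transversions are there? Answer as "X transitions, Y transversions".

8 transitions, 1 transversion

Mismatches (1-based):
site 10: C→G (pyrimidine→purine, transversion)
site 11: A→G (purine→purine, transition)
site 14: U→C (pyrimidine→pyrimidine, transition)
site 18: A→G (purine→purine, transition)
site 19: G→A (purine→purine, transition)
site 22: U→C (pyrimidine→pyrimidine, transition)
site 23: A→G (purine→purine, transition)
site 24: U→C (pyrimidine→pyrimidine, transition)
site 30: U→C (pyrimidine→pyrimidine, transition)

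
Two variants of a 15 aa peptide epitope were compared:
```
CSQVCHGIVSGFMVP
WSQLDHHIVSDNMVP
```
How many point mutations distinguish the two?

6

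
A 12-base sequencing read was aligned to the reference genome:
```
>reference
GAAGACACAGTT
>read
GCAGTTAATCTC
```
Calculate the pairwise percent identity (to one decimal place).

41.7%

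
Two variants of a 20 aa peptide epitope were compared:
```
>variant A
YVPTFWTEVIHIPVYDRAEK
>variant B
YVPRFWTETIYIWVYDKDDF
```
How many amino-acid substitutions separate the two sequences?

The sequences differ at residues 4, 9, 11, 13, 17, 18, 19, 20 (1-based) — 8 in total.

8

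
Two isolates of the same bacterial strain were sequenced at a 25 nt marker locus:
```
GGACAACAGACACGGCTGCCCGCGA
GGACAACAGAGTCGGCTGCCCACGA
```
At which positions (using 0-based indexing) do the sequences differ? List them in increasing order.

10, 11, 21

Scanning 0-based: 10: C/G; 11: A/T; 21: G/A.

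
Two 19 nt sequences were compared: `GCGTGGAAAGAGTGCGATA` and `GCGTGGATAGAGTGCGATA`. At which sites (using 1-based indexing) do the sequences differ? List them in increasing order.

Differences at site 8 (A→T).

8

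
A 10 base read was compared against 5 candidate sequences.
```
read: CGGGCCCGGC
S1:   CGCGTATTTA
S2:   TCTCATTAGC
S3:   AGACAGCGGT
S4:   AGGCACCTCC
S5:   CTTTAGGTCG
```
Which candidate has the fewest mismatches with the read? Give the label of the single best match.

S1 differs at 7 positions; S2 differs at 8 positions; S3 differs at 6 positions; S4 differs at 5 positions; S5 differs at 9 positions. The closest is S4.

S4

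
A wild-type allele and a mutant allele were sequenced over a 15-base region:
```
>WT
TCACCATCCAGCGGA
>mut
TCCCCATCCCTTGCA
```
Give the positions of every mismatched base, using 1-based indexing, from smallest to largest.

3, 10, 11, 12, 14

Scanning 1-based: 3: A/C; 10: A/C; 11: G/T; 12: C/T; 14: G/C.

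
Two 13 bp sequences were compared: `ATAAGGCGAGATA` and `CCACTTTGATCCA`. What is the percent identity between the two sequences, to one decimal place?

9 positions differ (1, 2, 4, 5, 6, 7, 10, 11, 12), so 4 of 13 match: 4/13 = 30.77%.

30.8%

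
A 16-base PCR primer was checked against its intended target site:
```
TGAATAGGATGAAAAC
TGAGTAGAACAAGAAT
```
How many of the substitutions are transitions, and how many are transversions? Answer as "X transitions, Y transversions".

6 transitions, 0 transversions

Mismatches (1-based):
position 4: A→G (purine→purine, transition)
position 8: G→A (purine→purine, transition)
position 10: T→C (pyrimidine→pyrimidine, transition)
position 11: G→A (purine→purine, transition)
position 13: A→G (purine→purine, transition)
position 16: C→T (pyrimidine→pyrimidine, transition)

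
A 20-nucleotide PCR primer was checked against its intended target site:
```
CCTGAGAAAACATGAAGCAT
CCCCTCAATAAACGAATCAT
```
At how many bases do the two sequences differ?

Comparing position by position, 8 bases differ: 3 (T/C), 4 (G/C), 5 (A/T), 6 (G/C), 9 (A/T), 11 (C/A), 13 (T/C), 17 (G/T).

8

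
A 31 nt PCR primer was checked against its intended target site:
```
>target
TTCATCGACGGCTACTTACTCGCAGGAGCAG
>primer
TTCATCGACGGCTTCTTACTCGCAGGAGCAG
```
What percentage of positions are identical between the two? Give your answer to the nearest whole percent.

97%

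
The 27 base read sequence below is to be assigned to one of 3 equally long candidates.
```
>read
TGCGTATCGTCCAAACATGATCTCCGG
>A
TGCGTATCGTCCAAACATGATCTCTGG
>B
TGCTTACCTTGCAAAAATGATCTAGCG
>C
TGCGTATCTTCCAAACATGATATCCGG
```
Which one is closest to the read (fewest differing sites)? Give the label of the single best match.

A differs at 1 site; B differs at 8 sites; C differs at 2 sites. The closest is A.

A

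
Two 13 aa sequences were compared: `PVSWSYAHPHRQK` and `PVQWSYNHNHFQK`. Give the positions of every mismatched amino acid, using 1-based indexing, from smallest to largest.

3, 7, 9, 11

Differences at position 3 (S→Q), position 7 (A→N), position 9 (P→N), position 11 (R→F).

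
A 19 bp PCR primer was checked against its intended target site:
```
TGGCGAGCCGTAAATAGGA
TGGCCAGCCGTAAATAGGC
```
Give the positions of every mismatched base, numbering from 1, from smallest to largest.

5, 19

Scanning 1-based: 5: G/C; 19: A/C.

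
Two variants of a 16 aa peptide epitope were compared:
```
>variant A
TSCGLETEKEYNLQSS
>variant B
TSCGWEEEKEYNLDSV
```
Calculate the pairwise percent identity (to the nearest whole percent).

75%

4 positions differ (5, 7, 14, 16), so 12 of 16 match: 12/16 = 75%.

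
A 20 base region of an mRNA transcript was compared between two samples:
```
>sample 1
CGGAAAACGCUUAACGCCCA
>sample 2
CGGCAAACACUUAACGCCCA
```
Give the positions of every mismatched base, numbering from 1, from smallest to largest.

4, 9

Scanning 1-based: 4: A/C; 9: G/A.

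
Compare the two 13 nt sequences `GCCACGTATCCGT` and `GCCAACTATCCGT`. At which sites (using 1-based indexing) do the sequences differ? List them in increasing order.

Differences at site 5 (C→A), site 6 (G→C).

5, 6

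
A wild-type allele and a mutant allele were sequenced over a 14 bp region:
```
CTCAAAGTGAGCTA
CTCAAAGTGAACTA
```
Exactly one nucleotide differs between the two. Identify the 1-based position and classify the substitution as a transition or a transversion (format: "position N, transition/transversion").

position 11, transition

Position 11 changes G→A. G is a purine and A is a purine, so this is a transition.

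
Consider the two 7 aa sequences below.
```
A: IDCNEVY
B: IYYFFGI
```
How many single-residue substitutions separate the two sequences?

Comparing position by position, 6 positions differ: 2 (D/Y), 3 (C/Y), 4 (N/F), 5 (E/F), 6 (V/G), 7 (Y/I).

6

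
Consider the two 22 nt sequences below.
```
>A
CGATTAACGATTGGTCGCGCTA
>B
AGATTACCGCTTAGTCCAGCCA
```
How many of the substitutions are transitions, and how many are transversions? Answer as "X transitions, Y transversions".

Mismatches (1-based):
position 1: C→A (pyrimidine→purine, transversion)
position 7: A→C (purine→pyrimidine, transversion)
position 10: A→C (purine→pyrimidine, transversion)
position 13: G→A (purine→purine, transition)
position 17: G→C (purine→pyrimidine, transversion)
position 18: C→A (pyrimidine→purine, transversion)
position 21: T→C (pyrimidine→pyrimidine, transition)

2 transitions, 5 transversions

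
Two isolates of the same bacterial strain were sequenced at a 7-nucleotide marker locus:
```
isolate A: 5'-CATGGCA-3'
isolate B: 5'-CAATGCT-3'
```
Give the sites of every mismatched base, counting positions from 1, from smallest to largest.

Scanning 1-based: 3: T/A; 4: G/T; 7: A/T.

3, 4, 7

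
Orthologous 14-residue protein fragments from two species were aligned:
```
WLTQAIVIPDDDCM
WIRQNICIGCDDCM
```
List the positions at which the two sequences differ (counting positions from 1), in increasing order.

Scanning 1-based: 2: L/I; 3: T/R; 5: A/N; 7: V/C; 9: P/G; 10: D/C.

2, 3, 5, 7, 9, 10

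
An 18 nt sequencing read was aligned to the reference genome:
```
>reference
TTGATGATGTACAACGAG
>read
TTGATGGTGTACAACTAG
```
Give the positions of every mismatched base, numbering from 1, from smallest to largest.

Differences at position 7 (A→G), position 16 (G→T).

7, 16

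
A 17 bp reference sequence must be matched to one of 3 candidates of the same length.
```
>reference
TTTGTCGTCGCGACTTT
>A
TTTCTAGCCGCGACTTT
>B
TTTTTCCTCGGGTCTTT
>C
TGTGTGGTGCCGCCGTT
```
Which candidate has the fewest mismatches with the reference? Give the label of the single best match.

A

A differs at 3 bases; B differs at 4 bases; C differs at 6 bases. The closest is A.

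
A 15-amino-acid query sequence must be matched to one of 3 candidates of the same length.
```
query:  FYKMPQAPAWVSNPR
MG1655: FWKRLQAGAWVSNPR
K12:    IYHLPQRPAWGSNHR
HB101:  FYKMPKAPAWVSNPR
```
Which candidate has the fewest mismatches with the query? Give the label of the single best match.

MG1655 differs at 4 positions; K12 differs at 6 positions; HB101 differs at 1 position. The closest is HB101.

HB101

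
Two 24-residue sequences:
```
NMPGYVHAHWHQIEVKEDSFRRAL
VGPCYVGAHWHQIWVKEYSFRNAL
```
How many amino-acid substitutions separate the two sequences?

Mismatches (1-based): residue 1: N→V; residue 2: M→G; residue 4: G→C; residue 7: H→G; residue 14: E→W; residue 18: D→Y; residue 22: R→N.

7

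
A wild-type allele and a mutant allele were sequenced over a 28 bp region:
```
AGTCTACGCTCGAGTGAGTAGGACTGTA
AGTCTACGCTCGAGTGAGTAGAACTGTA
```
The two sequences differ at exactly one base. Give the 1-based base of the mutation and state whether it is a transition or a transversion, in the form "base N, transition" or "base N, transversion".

The sequences differ only at base 22: G→A (purine→purine), a transition.

base 22, transition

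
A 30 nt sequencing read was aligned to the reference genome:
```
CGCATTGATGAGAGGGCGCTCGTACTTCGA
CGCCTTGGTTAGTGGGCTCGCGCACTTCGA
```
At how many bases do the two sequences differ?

7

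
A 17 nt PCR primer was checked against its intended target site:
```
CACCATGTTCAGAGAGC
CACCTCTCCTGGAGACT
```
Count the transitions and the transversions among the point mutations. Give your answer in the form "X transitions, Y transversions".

Mismatches (1-based):
site 5: A→T (purine→pyrimidine, transversion)
site 6: T→C (pyrimidine→pyrimidine, transition)
site 7: G→T (purine→pyrimidine, transversion)
site 8: T→C (pyrimidine→pyrimidine, transition)
site 9: T→C (pyrimidine→pyrimidine, transition)
site 10: C→T (pyrimidine→pyrimidine, transition)
site 11: A→G (purine→purine, transition)
site 16: G→C (purine→pyrimidine, transversion)
site 17: C→T (pyrimidine→pyrimidine, transition)

6 transitions, 3 transversions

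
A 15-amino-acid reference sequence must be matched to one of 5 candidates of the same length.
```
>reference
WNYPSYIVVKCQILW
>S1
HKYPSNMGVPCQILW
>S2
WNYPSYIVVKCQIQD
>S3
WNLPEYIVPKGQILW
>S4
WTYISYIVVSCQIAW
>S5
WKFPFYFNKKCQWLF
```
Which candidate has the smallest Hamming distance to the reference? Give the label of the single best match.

S1 differs at 6 residues; S2 differs at 2 residues; S3 differs at 4 residues; S4 differs at 4 residues; S5 differs at 8 residues. The closest is S2.

S2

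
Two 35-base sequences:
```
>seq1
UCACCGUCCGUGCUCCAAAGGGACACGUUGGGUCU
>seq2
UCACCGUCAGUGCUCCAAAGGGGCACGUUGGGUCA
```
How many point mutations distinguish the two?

3

The sequences differ at bases 9, 23, 35 (1-based) — 3 in total.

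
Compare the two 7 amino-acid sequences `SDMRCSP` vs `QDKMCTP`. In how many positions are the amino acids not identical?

4

The sequences differ at positions 1, 3, 4, 6 (1-based) — 4 in total.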